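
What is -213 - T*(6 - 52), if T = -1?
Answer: -259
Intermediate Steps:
-213 - T*(6 - 52) = -213 - (-1)*(6 - 52) = -213 - (-1)*(-46) = -213 - 1*46 = -213 - 46 = -259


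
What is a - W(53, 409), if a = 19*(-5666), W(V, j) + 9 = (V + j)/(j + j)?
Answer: -44027036/409 ≈ -1.0765e+5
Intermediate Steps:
W(V, j) = -9 + (V + j)/(2*j) (W(V, j) = -9 + (V + j)/(j + j) = -9 + (V + j)/((2*j)) = -9 + (V + j)*(1/(2*j)) = -9 + (V + j)/(2*j))
a = -107654
a - W(53, 409) = -107654 - (53 - 17*409)/(2*409) = -107654 - (53 - 6953)/(2*409) = -107654 - (-6900)/(2*409) = -107654 - 1*(-3450/409) = -107654 + 3450/409 = -44027036/409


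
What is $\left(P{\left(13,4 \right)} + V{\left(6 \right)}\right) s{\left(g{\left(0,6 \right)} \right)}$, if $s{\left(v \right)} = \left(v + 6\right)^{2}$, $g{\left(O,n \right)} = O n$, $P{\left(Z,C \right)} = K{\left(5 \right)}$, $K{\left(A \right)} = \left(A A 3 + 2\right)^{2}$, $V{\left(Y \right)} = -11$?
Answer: $213048$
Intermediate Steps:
$K{\left(A \right)} = \left(2 + 3 A^{2}\right)^{2}$ ($K{\left(A \right)} = \left(A^{2} \cdot 3 + 2\right)^{2} = \left(3 A^{2} + 2\right)^{2} = \left(2 + 3 A^{2}\right)^{2}$)
$P{\left(Z,C \right)} = 5929$ ($P{\left(Z,C \right)} = \left(2 + 3 \cdot 5^{2}\right)^{2} = \left(2 + 3 \cdot 25\right)^{2} = \left(2 + 75\right)^{2} = 77^{2} = 5929$)
$s{\left(v \right)} = \left(6 + v\right)^{2}$
$\left(P{\left(13,4 \right)} + V{\left(6 \right)}\right) s{\left(g{\left(0,6 \right)} \right)} = \left(5929 - 11\right) \left(6 + 0 \cdot 6\right)^{2} = 5918 \left(6 + 0\right)^{2} = 5918 \cdot 6^{2} = 5918 \cdot 36 = 213048$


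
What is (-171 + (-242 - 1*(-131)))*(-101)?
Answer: 28482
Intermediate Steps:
(-171 + (-242 - 1*(-131)))*(-101) = (-171 + (-242 + 131))*(-101) = (-171 - 111)*(-101) = -282*(-101) = 28482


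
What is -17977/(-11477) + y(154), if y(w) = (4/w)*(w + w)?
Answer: 109793/11477 ≈ 9.5663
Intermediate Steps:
y(w) = 8 (y(w) = (4/w)*(2*w) = 8)
-17977/(-11477) + y(154) = -17977/(-11477) + 8 = -17977*(-1/11477) + 8 = 17977/11477 + 8 = 109793/11477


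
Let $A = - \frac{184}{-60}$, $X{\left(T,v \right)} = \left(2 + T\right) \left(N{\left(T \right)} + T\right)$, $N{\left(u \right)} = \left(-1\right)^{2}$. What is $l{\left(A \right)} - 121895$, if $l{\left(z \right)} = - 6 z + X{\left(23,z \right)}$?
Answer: $- \frac{606567}{5} \approx -1.2131 \cdot 10^{5}$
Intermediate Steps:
$N{\left(u \right)} = 1$
$X{\left(T,v \right)} = \left(1 + T\right) \left(2 + T\right)$ ($X{\left(T,v \right)} = \left(2 + T\right) \left(1 + T\right) = \left(1 + T\right) \left(2 + T\right)$)
$A = \frac{46}{15}$ ($A = \left(-184\right) \left(- \frac{1}{60}\right) = \frac{46}{15} \approx 3.0667$)
$l{\left(z \right)} = 600 - 6 z$ ($l{\left(z \right)} = - 6 z + \left(2 + 23^{2} + 3 \cdot 23\right) = - 6 z + \left(2 + 529 + 69\right) = - 6 z + 600 = 600 - 6 z$)
$l{\left(A \right)} - 121895 = \left(600 - \frac{92}{5}\right) - 121895 = \frac{2908}{5} - 121895 = - \frac{606567}{5}$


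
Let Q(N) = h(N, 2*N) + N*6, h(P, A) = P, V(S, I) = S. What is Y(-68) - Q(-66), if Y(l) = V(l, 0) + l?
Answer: 326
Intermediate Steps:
Q(N) = 7*N (Q(N) = N + N*6 = N + 6*N = 7*N)
Y(l) = 2*l (Y(l) = l + l = 2*l)
Y(-68) - Q(-66) = 2*(-68) - 7*(-66) = -136 - 1*(-462) = -136 + 462 = 326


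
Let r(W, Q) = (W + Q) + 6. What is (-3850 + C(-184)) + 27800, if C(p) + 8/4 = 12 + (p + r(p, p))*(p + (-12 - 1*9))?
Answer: 135890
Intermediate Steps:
r(W, Q) = 6 + Q + W (r(W, Q) = (Q + W) + 6 = 6 + Q + W)
C(p) = 10 + (-21 + p)*(6 + 3*p) (C(p) = -2 + (12 + (p + (6 + p + p))*(p + (-12 - 1*9))) = -2 + (12 + (p + (6 + 2*p))*(p + (-12 - 9))) = -2 + (12 + (6 + 3*p)*(p - 21)) = -2 + (12 + (6 + 3*p)*(-21 + p)) = -2 + (12 + (-21 + p)*(6 + 3*p)) = 10 + (-21 + p)*(6 + 3*p))
(-3850 + C(-184)) + 27800 = (-3850 + (-116 - 57*(-184) + 3*(-184)²)) + 27800 = (-3850 + (-116 + 10488 + 3*33856)) + 27800 = (-3850 + (-116 + 10488 + 101568)) + 27800 = (-3850 + 111940) + 27800 = 108090 + 27800 = 135890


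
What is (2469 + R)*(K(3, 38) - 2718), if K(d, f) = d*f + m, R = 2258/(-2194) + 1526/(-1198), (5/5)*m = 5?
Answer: -4212651590975/657103 ≈ -6.4109e+6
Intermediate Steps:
m = 5
R = -1513282/657103 (R = 2258*(-1/2194) + 1526*(-1/1198) = -1129/1097 - 763/599 = -1513282/657103 ≈ -2.3030)
K(d, f) = 5 + d*f (K(d, f) = d*f + 5 = 5 + d*f)
(2469 + R)*(K(3, 38) - 2718) = (2469 - 1513282/657103)*((5 + 3*38) - 2718) = 1620874025*((5 + 114) - 2718)/657103 = 1620874025*(119 - 2718)/657103 = (1620874025/657103)*(-2599) = -4212651590975/657103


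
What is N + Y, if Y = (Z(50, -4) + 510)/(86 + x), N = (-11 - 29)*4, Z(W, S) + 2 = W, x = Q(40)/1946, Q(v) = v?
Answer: -6424373/41849 ≈ -153.51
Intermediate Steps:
x = 20/973 (x = 40/1946 = 40*(1/1946) = 20/973 ≈ 0.020555)
Z(W, S) = -2 + W
N = -160 (N = -40*4 = -160)
Y = 271467/41849 (Y = ((-2 + 50) + 510)/(86 + 20/973) = (48 + 510)/(83698/973) = 558*(973/83698) = 271467/41849 ≈ 6.4868)
N + Y = -160 + 271467/41849 = -6424373/41849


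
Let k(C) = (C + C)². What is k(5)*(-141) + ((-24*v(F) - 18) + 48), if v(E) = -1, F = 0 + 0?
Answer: -14046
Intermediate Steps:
F = 0
k(C) = 4*C² (k(C) = (2*C)² = 4*C²)
k(5)*(-141) + ((-24*v(F) - 18) + 48) = (4*5²)*(-141) + ((-24*(-1) - 18) + 48) = (4*25)*(-141) + ((24 - 18) + 48) = 100*(-141) + (6 + 48) = -14100 + 54 = -14046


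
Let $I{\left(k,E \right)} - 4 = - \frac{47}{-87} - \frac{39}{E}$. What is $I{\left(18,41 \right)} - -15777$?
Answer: $\frac{56289361}{3567} \approx 15781.0$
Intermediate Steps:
$I{\left(k,E \right)} = \frac{395}{87} - \frac{39}{E}$ ($I{\left(k,E \right)} = 4 - \left(- \frac{47}{87} + \frac{39}{E}\right) = 4 + \left(\frac{47}{87} - \frac{39}{E}\right) = \frac{395}{87} - \frac{39}{E}$)
$I{\left(18,41 \right)} - -15777 = \left(\frac{395}{87} - \frac{39}{41}\right) - -15777 = \left(\frac{395}{87} - \frac{39}{41}\right) + 15777 = \frac{12802}{3567} + 15777 = \frac{56289361}{3567}$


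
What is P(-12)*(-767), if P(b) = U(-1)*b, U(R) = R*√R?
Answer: -9204*I ≈ -9204.0*I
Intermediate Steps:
U(R) = R^(3/2)
P(b) = -I*b (P(b) = (-1)^(3/2)*b = (-I)*b = -I*b)
P(-12)*(-767) = -1*I*(-12)*(-767) = (12*I)*(-767) = -9204*I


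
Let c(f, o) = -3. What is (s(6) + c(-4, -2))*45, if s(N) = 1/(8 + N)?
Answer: -1845/14 ≈ -131.79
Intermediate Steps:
(s(6) + c(-4, -2))*45 = (1/(8 + 6) - 3)*45 = (1/14 - 3)*45 = -41/14*45 = -1845/14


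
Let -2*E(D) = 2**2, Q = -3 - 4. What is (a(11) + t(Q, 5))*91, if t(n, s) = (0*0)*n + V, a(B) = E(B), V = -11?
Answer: -1183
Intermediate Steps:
Q = -7
E(D) = -2 (E(D) = -1/2*2**2 = -1/2*4 = -2)
a(B) = -2
t(n, s) = -11 (t(n, s) = (0*0)*n - 11 = 0*n - 11 = 0 - 11 = -11)
(a(11) + t(Q, 5))*91 = (-2 - 11)*91 = -13*91 = -1183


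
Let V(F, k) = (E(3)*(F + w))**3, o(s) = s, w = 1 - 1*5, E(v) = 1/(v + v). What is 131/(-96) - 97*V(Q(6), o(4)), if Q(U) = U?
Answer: -4283/864 ≈ -4.9572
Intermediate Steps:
E(v) = 1/(2*v)
w = -4 (w = 1 - 5 = -4)
V(F, k) = (-2/3 + F/6)**3 (V(F, k) = (((1/2)/3)*(F - 4))**3 = (((1/2)*(1/3))*(-4 + F))**3 = ((-4 + F)/6)**3 = (-2/3 + F/6)**3)
131/(-96) - 97*V(Q(6), o(4)) = 131/(-96) - 97*(-4 + 6)**3/216 = 131*(-1/96) - 97*2**3/216 = -131/96 - 97*8/216 = -131/96 - 97*1/27 = -131/96 - 97/27 = -4283/864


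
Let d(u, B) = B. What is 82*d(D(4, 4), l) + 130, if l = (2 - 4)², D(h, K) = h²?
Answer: 458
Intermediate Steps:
l = 4 (l = (-2)² = 4)
82*d(D(4, 4), l) + 130 = 82*4 + 130 = 328 + 130 = 458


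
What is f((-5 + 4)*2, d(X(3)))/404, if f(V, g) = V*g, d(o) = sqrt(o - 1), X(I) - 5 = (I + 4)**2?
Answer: -sqrt(53)/202 ≈ -0.036040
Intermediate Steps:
X(I) = 5 + (4 + I)**2 (X(I) = 5 + (I + 4)**2 = 5 + (4 + I)**2)
d(o) = sqrt(-1 + o)
f((-5 + 4)*2, d(X(3)))/404 = (((-5 + 4)*2)*sqrt(-1 + (5 + (4 + 3)**2)))/404 = ((-1*2)*sqrt(-1 + (5 + 7**2)))*(1/404) = -2*sqrt(-1 + (5 + 49))*(1/404) = -2*sqrt(-1 + 54)*(1/404) = -2*sqrt(53)*(1/404) = -sqrt(53)/202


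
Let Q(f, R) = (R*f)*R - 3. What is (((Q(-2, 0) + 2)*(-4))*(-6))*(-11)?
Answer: 264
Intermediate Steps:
Q(f, R) = -3 + f*R² (Q(f, R) = f*R² - 3 = -3 + f*R²)
(((Q(-2, 0) + 2)*(-4))*(-6))*(-11) = ((((-3 - 2*0²) + 2)*(-4))*(-6))*(-11) = ((((-3 - 2*0) + 2)*(-4))*(-6))*(-11) = ((((-3 + 0) + 2)*(-4))*(-6))*(-11) = (((-3 + 2)*(-4))*(-6))*(-11) = (-1*(-4)*(-6))*(-11) = (4*(-6))*(-11) = -24*(-11) = 264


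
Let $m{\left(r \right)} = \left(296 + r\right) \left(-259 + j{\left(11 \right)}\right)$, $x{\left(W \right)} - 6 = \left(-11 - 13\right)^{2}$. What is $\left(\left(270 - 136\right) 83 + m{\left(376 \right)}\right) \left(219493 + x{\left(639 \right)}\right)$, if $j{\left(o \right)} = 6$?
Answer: $-34968597050$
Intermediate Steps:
$x{\left(W \right)} = 582$ ($x{\left(W \right)} = 6 + \left(-11 - 13\right)^{2} = 6 + \left(-24\right)^{2} = 6 + 576 = 582$)
$m{\left(r \right)} = -74888 - 253 r$ ($m{\left(r \right)} = \left(296 + r\right) \left(-259 + 6\right) = \left(296 + r\right) \left(-253\right) = -74888 - 253 r$)
$\left(\left(270 - 136\right) 83 + m{\left(376 \right)}\right) \left(219493 + x{\left(639 \right)}\right) = \left(\left(270 - 136\right) 83 - 170016\right) \left(219493 + 582\right) = \left(134 \cdot 83 - 170016\right) 220075 = \left(11122 - 170016\right) 220075 = \left(-158894\right) 220075 = -34968597050$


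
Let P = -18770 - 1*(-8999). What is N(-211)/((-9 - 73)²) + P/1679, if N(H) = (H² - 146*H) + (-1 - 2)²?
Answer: 15197235/2822399 ≈ 5.3845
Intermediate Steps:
P = -9771 (P = -18770 + 8999 = -9771)
N(H) = 9 + H² - 146*H (N(H) = (H² - 146*H) + (-3)² = (H² - 146*H) + 9 = 9 + H² - 146*H)
N(-211)/((-9 - 73)²) + P/1679 = (9 + (-211)² - 146*(-211))/((-9 - 73)²) - 9771/1679 = (9 + 44521 + 30806)/((-82)²) - 9771*1/1679 = 75336/6724 - 9771/1679 = 75336*(1/6724) - 9771/1679 = 18834/1681 - 9771/1679 = 15197235/2822399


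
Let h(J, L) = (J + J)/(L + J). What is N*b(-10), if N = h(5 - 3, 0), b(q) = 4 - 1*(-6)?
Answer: 20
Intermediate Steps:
b(q) = 10 (b(q) = 4 + 6 = 10)
h(J, L) = 2*J/(J + L) (h(J, L) = (2*J)/(J + L) = 2*J/(J + L))
N = 2 (N = 2*(5 - 3)/((5 - 3) + 0) = 2*2/(2 + 0) = 2*2/2 = 2*2*(½) = 2)
N*b(-10) = 2*10 = 20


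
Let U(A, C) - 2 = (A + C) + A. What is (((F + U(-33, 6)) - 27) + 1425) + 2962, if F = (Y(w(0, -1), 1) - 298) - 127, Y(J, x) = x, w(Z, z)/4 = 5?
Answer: 3878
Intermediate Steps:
U(A, C) = 2 + C + 2*A (U(A, C) = 2 + ((A + C) + A) = 2 + (C + 2*A) = 2 + C + 2*A)
w(Z, z) = 20 (w(Z, z) = 4*5 = 20)
F = -424 (F = (1 - 298) - 127 = -297 - 127 = -424)
(((F + U(-33, 6)) - 27) + 1425) + 2962 = (((-424 + (2 + 6 + 2*(-33))) - 27) + 1425) + 2962 = (((-424 + (2 + 6 - 66)) - 27) + 1425) + 2962 = (((-424 - 58) - 27) + 1425) + 2962 = ((-482 - 27) + 1425) + 2962 = (-509 + 1425) + 2962 = 916 + 2962 = 3878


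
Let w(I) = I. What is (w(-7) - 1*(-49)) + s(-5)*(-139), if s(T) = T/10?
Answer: 223/2 ≈ 111.50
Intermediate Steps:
s(T) = T/10 (s(T) = T*(1/10) = T/10)
(w(-7) - 1*(-49)) + s(-5)*(-139) = (-7 - 1*(-49)) + ((1/10)*(-5))*(-139) = (-7 + 49) - 1/2*(-139) = 42 + 139/2 = 223/2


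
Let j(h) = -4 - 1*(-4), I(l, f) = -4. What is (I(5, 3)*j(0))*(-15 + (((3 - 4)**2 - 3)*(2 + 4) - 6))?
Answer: 0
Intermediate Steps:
j(h) = 0 (j(h) = -4 + 4 = 0)
(I(5, 3)*j(0))*(-15 + (((3 - 4)**2 - 3)*(2 + 4) - 6)) = (-4*0)*(-15 + (((3 - 4)**2 - 3)*(2 + 4) - 6)) = 0*(-15 + (((-1)**2 - 3)*6 - 6)) = 0*(-15 + ((1 - 3)*6 - 6)) = 0*(-15 + (-2*6 - 6)) = 0*(-15 + (-12 - 6)) = 0*(-15 - 18) = 0*(-33) = 0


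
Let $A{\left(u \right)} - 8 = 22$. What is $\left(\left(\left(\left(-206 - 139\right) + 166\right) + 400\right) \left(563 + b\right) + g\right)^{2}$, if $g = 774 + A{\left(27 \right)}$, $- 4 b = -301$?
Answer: $\frac{321975670041}{16} \approx 2.0123 \cdot 10^{10}$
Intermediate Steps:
$b = \frac{301}{4}$ ($b = \left(- \frac{1}{4}\right) \left(-301\right) = \frac{301}{4} \approx 75.25$)
$A{\left(u \right)} = 30$ ($A{\left(u \right)} = 8 + 22 = 30$)
$g = 804$ ($g = 774 + 30 = 804$)
$\left(\left(\left(\left(-206 - 139\right) + 166\right) + 400\right) \left(563 + b\right) + g\right)^{2} = \left(\left(\left(\left(-206 - 139\right) + 166\right) + 400\right) \left(563 + \frac{301}{4}\right) + 804\right)^{2} = \left(\left(\left(-345 + 166\right) + 400\right) \frac{2553}{4} + 804\right)^{2} = \left(\left(-179 + 400\right) \frac{2553}{4} + 804\right)^{2} = \left(221 \cdot \frac{2553}{4} + 804\right)^{2} = \left(\frac{564213}{4} + 804\right)^{2} = \left(\frac{567429}{4}\right)^{2} = \frac{321975670041}{16}$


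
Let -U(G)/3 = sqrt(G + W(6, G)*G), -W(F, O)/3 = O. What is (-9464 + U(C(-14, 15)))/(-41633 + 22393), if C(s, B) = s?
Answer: 91/185 + 3*I*sqrt(602)/19240 ≈ 0.49189 + 0.0038257*I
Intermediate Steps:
W(F, O) = -3*O
U(G) = -3*sqrt(G - 3*G**2) (U(G) = -3*sqrt(G + (-3*G)*G) = -3*sqrt(G - 3*G**2))
(-9464 + U(C(-14, 15)))/(-41633 + 22393) = (-9464 - 3*I*sqrt(602))/(-41633 + 22393) = (-9464 - 3*I*sqrt(602))/(-19240) = (-9464 - 3*I*sqrt(602))*(-1/19240) = 91/185 + 3*I*sqrt(602)/19240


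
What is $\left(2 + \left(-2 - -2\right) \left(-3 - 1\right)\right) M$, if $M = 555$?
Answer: $1110$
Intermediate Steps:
$\left(2 + \left(-2 - -2\right) \left(-3 - 1\right)\right) M = \left(2 + \left(-2 - -2\right) \left(-3 - 1\right)\right) 555 = \left(2 + \left(-2 + 2\right) \left(-4\right)\right) 555 = \left(2 + 0 \left(-4\right)\right) 555 = \left(2 + 0\right) 555 = 2 \cdot 555 = 1110$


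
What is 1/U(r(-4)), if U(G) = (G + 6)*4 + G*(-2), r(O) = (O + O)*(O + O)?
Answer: 1/152 ≈ 0.0065789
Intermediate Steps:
r(O) = 4*O**2 (r(O) = (2*O)*(2*O) = 4*O**2)
U(G) = 24 + 2*G (U(G) = (6 + G)*4 - 2*G = (24 + 4*G) - 2*G = 24 + 2*G)
1/U(r(-4)) = 1/(24 + 2*(4*(-4)**2)) = 1/(24 + 2*(4*16)) = 1/(24 + 2*64) = 1/(24 + 128) = 1/152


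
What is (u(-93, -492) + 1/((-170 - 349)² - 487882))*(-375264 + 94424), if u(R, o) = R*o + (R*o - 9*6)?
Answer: -5612726027398280/218521 ≈ -2.5685e+10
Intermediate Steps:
u(R, o) = -54 + 2*R*o (u(R, o) = R*o + (R*o - 54) = R*o + (-54 + R*o) = -54 + 2*R*o)
(u(-93, -492) + 1/((-170 - 349)² - 487882))*(-375264 + 94424) = ((-54 + 2*(-93)*(-492)) + 1/((-170 - 349)² - 487882))*(-375264 + 94424) = ((-54 + 91512) + 1/((-519)² - 487882))*(-280840) = (91458 + 1/(269361 - 487882))*(-280840) = (91458 + 1/(-218521))*(-280840) = (91458 - 1/218521)*(-280840) = (19985493617/218521)*(-280840) = -5612726027398280/218521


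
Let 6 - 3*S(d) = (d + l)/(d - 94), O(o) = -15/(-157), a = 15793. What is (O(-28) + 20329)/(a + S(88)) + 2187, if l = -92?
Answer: 48838236939/22318021 ≈ 2188.3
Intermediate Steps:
O(o) = 15/157 (O(o) = -15*(-1/157) = 15/157)
S(d) = 2 - (-92 + d)/(3*(-94 + d)) (S(d) = 2 - (d - 92)/(3*(d - 94)) = 2 - (-92 + d)/(3*(-94 + d)))
(O(-28) + 20329)/(a + S(88)) + 2187 = (15/157 + 20329)/(15793 + (-472 + 5*88)/(3*(-94 + 88))) + 2187 = 3191668/(157*(15793 + (⅓)*(-472 + 440)/(-6))) + 2187 = 3191668/(157*(15793 + (⅓)*(-⅙)*(-32))) + 2187 = 3191668/(157*(15793 + 16/9)) + 2187 = 3191668/(157*(142153/9)) + 2187 = (3191668/157)*(9/142153) + 2187 = 28725012/22318021 + 2187 = 48838236939/22318021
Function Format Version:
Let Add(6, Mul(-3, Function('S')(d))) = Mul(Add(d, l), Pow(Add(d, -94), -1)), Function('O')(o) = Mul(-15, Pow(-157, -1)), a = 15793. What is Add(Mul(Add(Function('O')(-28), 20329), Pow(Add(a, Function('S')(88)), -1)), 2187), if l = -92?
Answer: Rational(48838236939, 22318021) ≈ 2188.3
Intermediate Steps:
Function('O')(o) = Rational(15, 157) (Function('O')(o) = Mul(-15, Rational(-1, 157)) = Rational(15, 157))
Function('S')(d) = Add(2, Mul(Rational(-1, 3), Pow(Add(-94, d), -1), Add(-92, d))) (Function('S')(d) = Add(2, Mul(Rational(-1, 3), Mul(Add(d, -92), Pow(Add(d, -94), -1)))) = Add(2, Mul(Rational(-1, 3), Mul(Add(-92, d), Pow(Add(-94, d), -1)))) = Add(2, Mul(Rational(-1, 3), Mul(Pow(Add(-94, d), -1), Add(-92, d)))) = Add(2, Mul(Rational(-1, 3), Pow(Add(-94, d), -1), Add(-92, d))))
Add(Mul(Add(Function('O')(-28), 20329), Pow(Add(a, Function('S')(88)), -1)), 2187) = Add(Mul(Add(Rational(15, 157), 20329), Pow(Add(15793, Mul(Rational(1, 3), Pow(Add(-94, 88), -1), Add(-472, Mul(5, 88)))), -1)), 2187) = Add(Mul(Rational(3191668, 157), Pow(Add(15793, Mul(Rational(1, 3), Pow(-6, -1), Add(-472, 440))), -1)), 2187) = Add(Mul(Rational(3191668, 157), Pow(Add(15793, Mul(Rational(1, 3), Rational(-1, 6), -32)), -1)), 2187) = Add(Mul(Rational(3191668, 157), Pow(Add(15793, Rational(16, 9)), -1)), 2187) = Add(Mul(Rational(3191668, 157), Pow(Rational(142153, 9), -1)), 2187) = Add(Mul(Rational(3191668, 157), Rational(9, 142153)), 2187) = Add(Rational(28725012, 22318021), 2187) = Rational(48838236939, 22318021)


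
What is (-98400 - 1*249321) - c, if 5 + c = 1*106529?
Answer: -454245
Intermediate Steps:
c = 106524 (c = -5 + 1*106529 = -5 + 106529 = 106524)
(-98400 - 1*249321) - c = (-98400 - 1*249321) - 1*106524 = (-98400 - 249321) - 106524 = -347721 - 106524 = -454245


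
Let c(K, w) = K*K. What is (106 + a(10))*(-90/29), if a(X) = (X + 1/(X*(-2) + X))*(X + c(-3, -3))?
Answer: -26469/29 ≈ -912.72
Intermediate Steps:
c(K, w) = K²
a(X) = (9 + X)*(X - 1/X) (a(X) = (X + 1/(X*(-2) + X))*(X + (-3)²) = (X + 1/(-2*X + X))*(X + 9) = (X + 1/(-X))*(9 + X) = (X - 1/X)*(9 + X) = (9 + X)*(X - 1/X))
(106 + a(10))*(-90/29) = (106 + (-1 + 10² - 9/10 + 9*10))*(-90/29) = (106 + (-1 + 100 - 9*⅒ + 90))*(-90*1/29) = (106 + (-1 + 100 - 9/10 + 90))*(-90/29) = (106 + 1881/10)*(-90/29) = (2941/10)*(-90/29) = -26469/29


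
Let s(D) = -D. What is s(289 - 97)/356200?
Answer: -24/44525 ≈ -0.00053902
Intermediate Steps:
s(289 - 97)/356200 = -(289 - 97)/356200 = -1*192*(1/356200) = -192*1/356200 = -24/44525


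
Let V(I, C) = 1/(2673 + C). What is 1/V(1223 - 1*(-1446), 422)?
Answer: 3095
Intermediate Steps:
1/V(1223 - 1*(-1446), 422) = 1/(1/(2673 + 422)) = 1/(1/3095) = 3095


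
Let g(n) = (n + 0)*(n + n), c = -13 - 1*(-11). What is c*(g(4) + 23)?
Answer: -110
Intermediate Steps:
c = -2 (c = -13 + 11 = -2)
g(n) = 2*n² (g(n) = n*(2*n) = 2*n²)
c*(g(4) + 23) = -2*(2*4² + 23) = -2*(2*16 + 23) = -2*(32 + 23) = -2*55 = -110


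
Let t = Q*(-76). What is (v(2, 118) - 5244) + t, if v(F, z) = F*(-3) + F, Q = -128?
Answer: 4480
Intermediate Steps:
v(F, z) = -2*F (v(F, z) = -3*F + F = -2*F)
t = 9728 (t = -128*(-76) = 9728)
(v(2, 118) - 5244) + t = (-2*2 - 5244) + 9728 = (-4 - 5244) + 9728 = -5248 + 9728 = 4480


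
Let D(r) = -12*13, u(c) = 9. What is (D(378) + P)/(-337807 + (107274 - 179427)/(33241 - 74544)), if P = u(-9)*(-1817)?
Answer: 681871227/13952370368 ≈ 0.048871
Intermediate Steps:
D(r) = -156
P = -16353 (P = 9*(-1817) = -16353)
(D(378) + P)/(-337807 + (107274 - 179427)/(33241 - 74544)) = (-156 - 16353)/(-337807 + (107274 - 179427)/(33241 - 74544)) = -16509/(-337807 - 72153/(-41303)) = -16509/(-337807 - 72153*(-1/41303)) = -16509/(-337807 + 72153/41303) = -16509/(-13952370368/41303) = -16509*(-41303/13952370368) = 681871227/13952370368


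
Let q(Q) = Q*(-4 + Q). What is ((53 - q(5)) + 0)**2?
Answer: 2304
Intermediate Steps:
((53 - q(5)) + 0)**2 = ((53 - 5*(-4 + 5)) + 0)**2 = ((53 - 5) + 0)**2 = (48 + 0)**2 = 48**2 = 2304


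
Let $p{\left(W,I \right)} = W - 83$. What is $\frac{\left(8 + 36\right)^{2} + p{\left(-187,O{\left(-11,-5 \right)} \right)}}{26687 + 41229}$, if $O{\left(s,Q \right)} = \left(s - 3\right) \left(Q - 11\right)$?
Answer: $\frac{833}{33958} \approx 0.02453$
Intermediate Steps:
$O{\left(s,Q \right)} = \left(-11 + Q\right) \left(-3 + s\right)$ ($O{\left(s,Q \right)} = \left(-3 + s\right) \left(-11 + Q\right) = \left(-11 + Q\right) \left(-3 + s\right)$)
$p{\left(W,I \right)} = -83 + W$
$\frac{\left(8 + 36\right)^{2} + p{\left(-187,O{\left(-11,-5 \right)} \right)}}{26687 + 41229} = \frac{\left(8 + 36\right)^{2} - 270}{26687 + 41229} = \frac{44^{2} - 270}{67916} = \left(1936 - 270\right) \frac{1}{67916} = 1666 \cdot \frac{1}{67916} = \frac{833}{33958}$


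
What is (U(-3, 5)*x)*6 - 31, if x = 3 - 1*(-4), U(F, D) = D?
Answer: 179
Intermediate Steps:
x = 7 (x = 3 + 4 = 7)
(U(-3, 5)*x)*6 - 31 = (5*7)*6 - 31 = 35*6 - 31 = 210 - 31 = 179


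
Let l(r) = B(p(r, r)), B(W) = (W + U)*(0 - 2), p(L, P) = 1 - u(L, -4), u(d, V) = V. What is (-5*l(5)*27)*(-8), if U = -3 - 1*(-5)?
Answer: -15120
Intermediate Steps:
U = 2 (U = -3 + 5 = 2)
p(L, P) = 5 (p(L, P) = 1 - 1*(-4) = 1 + 4 = 5)
B(W) = -4 - 2*W (B(W) = (W + 2)*(0 - 2) = (2 + W)*(-2) = -4 - 2*W)
l(r) = -14 (l(r) = -4 - 2*5 = -4 - 10 = -14)
(-5*l(5)*27)*(-8) = (-5*(-14)*27)*(-8) = (70*27)*(-8) = 1890*(-8) = -15120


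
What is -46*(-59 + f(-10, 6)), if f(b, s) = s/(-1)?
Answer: 2990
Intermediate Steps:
f(b, s) = -s (f(b, s) = s*(-1) = -s)
-46*(-59 + f(-10, 6)) = -46*(-59 - 1*6) = -46*(-59 - 6) = -46*(-65) = 2990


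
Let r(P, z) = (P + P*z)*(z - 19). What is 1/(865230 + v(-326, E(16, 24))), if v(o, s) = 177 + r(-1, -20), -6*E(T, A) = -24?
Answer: 1/864666 ≈ 1.1565e-6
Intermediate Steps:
E(T, A) = 4 (E(T, A) = -1/6*(-24) = 4)
r(P, z) = (-19 + z)*(P + P*z) (r(P, z) = (P + P*z)*(-19 + z) = (-19 + z)*(P + P*z))
v(o, s) = -564 (v(o, s) = 177 - (-19 + (-20)**2 - 18*(-20)) = 177 - (-19 + 400 + 360) = 177 - 1*741 = 177 - 741 = -564)
1/(865230 + v(-326, E(16, 24))) = 1/(865230 - 564) = 1/864666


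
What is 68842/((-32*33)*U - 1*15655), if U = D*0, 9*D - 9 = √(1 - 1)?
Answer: -68842/15655 ≈ -4.3974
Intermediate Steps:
D = 1 (D = 1 + √(1 - 1)/9 = 1 + √0/9 = 1 + (⅑)*0 = 1 + 0 = 1)
U = 0 (U = 1*0 = 0)
68842/((-32*33)*U - 1*15655) = 68842/(-32*33*0 - 1*15655) = 68842/(-1056*0 - 15655) = 68842/(0 - 15655) = 68842/(-15655) = 68842*(-1/15655) = -68842/15655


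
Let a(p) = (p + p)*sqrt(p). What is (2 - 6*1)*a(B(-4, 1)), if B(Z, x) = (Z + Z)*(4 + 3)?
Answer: 896*I*sqrt(14) ≈ 3352.5*I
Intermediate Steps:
B(Z, x) = 14*Z (B(Z, x) = (2*Z)*7 = 14*Z)
a(p) = 2*p**(3/2) (a(p) = (2*p)*sqrt(p) = 2*p**(3/2))
(2 - 6*1)*a(B(-4, 1)) = (2 - 6*1)*(2*(14*(-4))**(3/2)) = (2 - 6)*(2*(-56)**(3/2)) = -8*(-112*I*sqrt(14)) = -(-896)*I*sqrt(14) = 896*I*sqrt(14)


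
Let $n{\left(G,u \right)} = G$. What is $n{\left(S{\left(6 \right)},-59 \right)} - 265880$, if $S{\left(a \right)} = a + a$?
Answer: $-265868$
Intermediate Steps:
$S{\left(a \right)} = 2 a$
$n{\left(S{\left(6 \right)},-59 \right)} - 265880 = 2 \cdot 6 - 265880 = 12 - 265880 = -265868$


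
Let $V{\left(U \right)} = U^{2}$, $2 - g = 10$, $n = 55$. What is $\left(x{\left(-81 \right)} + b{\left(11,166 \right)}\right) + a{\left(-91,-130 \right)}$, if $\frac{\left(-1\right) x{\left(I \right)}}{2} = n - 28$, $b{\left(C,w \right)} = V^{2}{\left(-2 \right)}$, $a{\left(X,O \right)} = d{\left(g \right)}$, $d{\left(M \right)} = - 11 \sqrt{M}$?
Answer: $-38 - 22 i \sqrt{2} \approx -38.0 - 31.113 i$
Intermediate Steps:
$g = -8$ ($g = 2 - 10 = -8$)
$a{\left(X,O \right)} = - 22 i \sqrt{2}$ ($a{\left(X,O \right)} = - 11 \sqrt{-8} = - 11 \cdot 2 i \sqrt{2} = - 22 i \sqrt{2}$)
$b{\left(C,w \right)} = 16$ ($b{\left(C,w \right)} = \left(\left(-2\right)^{2}\right)^{2} = 4^{2} = 16$)
$x{\left(I \right)} = -54$ ($x{\left(I \right)} = - 2 \left(55 - 28\right) = \left(-2\right) 27 = -54$)
$\left(x{\left(-81 \right)} + b{\left(11,166 \right)}\right) + a{\left(-91,-130 \right)} = \left(-54 + 16\right) - 22 i \sqrt{2} = -38 - 22 i \sqrt{2}$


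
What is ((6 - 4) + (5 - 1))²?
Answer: 36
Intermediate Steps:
((6 - 4) + (5 - 1))² = (2 + 4)² = 6² = 36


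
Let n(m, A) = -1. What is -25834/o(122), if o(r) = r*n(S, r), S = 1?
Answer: 12917/61 ≈ 211.75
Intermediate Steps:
o(r) = -r (o(r) = r*(-1) = -r)
-25834/o(122) = -25834/((-1*122)) = -25834/(-122) = -25834*(-1/122) = 12917/61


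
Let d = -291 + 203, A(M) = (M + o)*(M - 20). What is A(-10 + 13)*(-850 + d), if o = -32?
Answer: -462434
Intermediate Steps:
A(M) = (-32 + M)*(-20 + M) (A(M) = (M - 32)*(M - 20) = (-32 + M)*(-20 + M))
d = -88
A(-10 + 13)*(-850 + d) = (640 + (-10 + 13)² - 52*(-10 + 13))*(-850 - 88) = (640 + 3² - 52*3)*(-938) = (640 + 9 - 156)*(-938) = 493*(-938) = -462434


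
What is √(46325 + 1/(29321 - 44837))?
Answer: √309793619269/2586 ≈ 215.23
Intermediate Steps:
√(46325 + 1/(29321 - 44837)) = √(46325 + 1/(-15516)) = √(46325 - 1/15516) = √(718778699/15516) = √309793619269/2586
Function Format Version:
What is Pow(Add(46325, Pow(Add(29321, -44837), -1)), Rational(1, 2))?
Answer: Mul(Rational(1, 2586), Pow(309793619269, Rational(1, 2))) ≈ 215.23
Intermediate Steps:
Pow(Add(46325, Pow(Add(29321, -44837), -1)), Rational(1, 2)) = Pow(Add(46325, Pow(-15516, -1)), Rational(1, 2)) = Pow(Add(46325, Rational(-1, 15516)), Rational(1, 2)) = Pow(Rational(718778699, 15516), Rational(1, 2)) = Mul(Rational(1, 2586), Pow(309793619269, Rational(1, 2)))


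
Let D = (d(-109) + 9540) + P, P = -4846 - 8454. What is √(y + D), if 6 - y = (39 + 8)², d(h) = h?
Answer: 2*I*√1518 ≈ 77.923*I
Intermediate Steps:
y = -2203 (y = 6 - (39 + 8)² = 6 - 1*47² = 6 - 1*2209 = 6 - 2209 = -2203)
P = -13300
D = -3869 (D = (-109 + 9540) - 13300 = 9431 - 13300 = -3869)
√(y + D) = √(-2203 - 3869) = √(-6072) = 2*I*√1518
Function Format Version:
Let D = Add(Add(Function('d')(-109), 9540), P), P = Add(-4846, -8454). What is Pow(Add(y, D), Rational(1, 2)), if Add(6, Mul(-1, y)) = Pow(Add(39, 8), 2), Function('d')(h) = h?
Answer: Mul(2, I, Pow(1518, Rational(1, 2))) ≈ Mul(77.923, I)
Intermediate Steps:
y = -2203 (y = Add(6, Mul(-1, Pow(Add(39, 8), 2))) = Add(6, Mul(-1, Pow(47, 2))) = Add(6, Mul(-1, 2209)) = Add(6, -2209) = -2203)
P = -13300
D = -3869 (D = Add(Add(-109, 9540), -13300) = Add(9431, -13300) = -3869)
Pow(Add(y, D), Rational(1, 2)) = Pow(Add(-2203, -3869), Rational(1, 2)) = Pow(-6072, Rational(1, 2)) = Mul(2, I, Pow(1518, Rational(1, 2)))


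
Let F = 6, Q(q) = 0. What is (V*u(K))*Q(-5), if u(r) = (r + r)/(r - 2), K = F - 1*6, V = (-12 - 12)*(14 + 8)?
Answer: 0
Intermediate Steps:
V = -528 (V = -24*22 = -528)
K = 0 (K = 6 - 1*6 = 6 - 6 = 0)
u(r) = 2*r/(-2 + r) (u(r) = (2*r)/(-2 + r) = 2*r/(-2 + r))
(V*u(K))*Q(-5) = -1056*0/(-2 + 0)*0 = -1056*0/(-2)*0 = -1056*0*(-1)/2*0 = -528*0*0 = 0*0 = 0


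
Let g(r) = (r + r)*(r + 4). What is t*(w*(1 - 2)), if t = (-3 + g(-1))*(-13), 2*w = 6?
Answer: -351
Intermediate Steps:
w = 3 (w = (½)*6 = 3)
g(r) = 2*r*(4 + r) (g(r) = (2*r)*(4 + r) = 2*r*(4 + r))
t = 117 (t = (-3 + 2*(-1)*(4 - 1))*(-13) = (-3 + 2*(-1)*3)*(-13) = (-3 - 6)*(-13) = -9*(-13) = 117)
t*(w*(1 - 2)) = 117*(3*(1 - 2)) = 117*(3*(-1)) = 117*(-3) = -351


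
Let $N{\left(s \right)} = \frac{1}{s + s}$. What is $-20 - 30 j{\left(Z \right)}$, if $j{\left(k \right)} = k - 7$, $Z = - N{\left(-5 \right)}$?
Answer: $187$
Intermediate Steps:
$N{\left(s \right)} = \frac{1}{2 s}$
$Z = \frac{1}{10}$ ($Z = - \frac{1}{2 \left(-5\right)} = - \frac{-1}{2 \cdot 5} = \left(-1\right) \left(- \frac{1}{10}\right) = \frac{1}{10} \approx 0.1$)
$j{\left(k \right)} = -7 + k$
$-20 - 30 j{\left(Z \right)} = -20 - 30 \left(-7 + \frac{1}{10}\right) = -20 - -207 = -20 + 207 = 187$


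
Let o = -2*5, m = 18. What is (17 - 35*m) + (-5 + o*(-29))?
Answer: -328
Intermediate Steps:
o = -10
(17 - 35*m) + (-5 + o*(-29)) = (17 - 35*18) + (-5 - 10*(-29)) = (17 - 630) + (-5 + 290) = -613 + 285 = -328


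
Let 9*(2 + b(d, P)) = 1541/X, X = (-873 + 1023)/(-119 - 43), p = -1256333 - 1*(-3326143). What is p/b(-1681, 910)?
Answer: -51745250/4673 ≈ -11073.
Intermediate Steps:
p = 2069810 (p = -1256333 + 3326143 = 2069810)
X = -25/27 (X = 150/(-162) = 150*(-1/162) = -25/27 ≈ -0.92593)
b(d, P) = -4673/25 (b(d, P) = -2 + (1541/(-25/27))/9 = -2 + (1541*(-27/25))/9 = -2 + (⅑)*(-41607/25) = -2 - 4623/25 = -4673/25)
p/b(-1681, 910) = 2069810/(-4673/25) = 2069810*(-25/4673) = -51745250/4673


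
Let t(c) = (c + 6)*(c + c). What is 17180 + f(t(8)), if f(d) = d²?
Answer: 67356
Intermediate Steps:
t(c) = 2*c*(6 + c) (t(c) = (6 + c)*(2*c) = 2*c*(6 + c))
17180 + f(t(8)) = 17180 + (2*8*(6 + 8))² = 17180 + (2*8*14)² = 17180 + 224² = 17180 + 50176 = 67356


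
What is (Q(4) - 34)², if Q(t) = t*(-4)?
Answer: 2500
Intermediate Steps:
Q(t) = -4*t
(Q(4) - 34)² = (-4*4 - 34)² = (-16 - 34)² = (-50)² = 2500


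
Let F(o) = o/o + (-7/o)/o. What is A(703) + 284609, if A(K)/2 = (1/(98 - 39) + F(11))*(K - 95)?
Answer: 2040149603/7139 ≈ 2.8578e+5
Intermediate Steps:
F(o) = 1 - 7/o²
A(K) = -1300930/7139 + 13694*K/7139 (A(K) = 2*((1/(98 - 39) + (1 - 7/11²))*(K - 95)) = 2*((1/59 + (1 - 7*1/121))*(-95 + K)) = 2*((1/59 + (1 - 7/121))*(-95 + K)) = 2*((1/59 + 114/121)*(-95 + K)) = 2*(6847*(-95 + K)/7139) = 2*(-650465/7139 + 6847*K/7139) = -1300930/7139 + 13694*K/7139)
A(703) + 284609 = (-1300930/7139 + (13694/7139)*703) + 284609 = (-1300930/7139 + 9626882/7139) + 284609 = 8325952/7139 + 284609 = 2040149603/7139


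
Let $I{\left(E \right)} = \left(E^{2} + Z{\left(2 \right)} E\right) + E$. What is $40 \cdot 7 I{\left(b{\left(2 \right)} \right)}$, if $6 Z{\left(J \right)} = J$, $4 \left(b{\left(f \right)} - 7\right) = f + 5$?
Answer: $\frac{148225}{6} \approx 24704.0$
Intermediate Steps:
$b{\left(f \right)} = \frac{33}{4} + \frac{f}{4}$ ($b{\left(f \right)} = 7 + \frac{f + 5}{4} = 7 + \frac{5 + f}{4} = 7 + \left(\frac{5}{4} + \frac{f}{4}\right) = \frac{33}{4} + \frac{f}{4}$)
$Z{\left(J \right)} = \frac{J}{6}$
$I{\left(E \right)} = E^{2} + \frac{4 E}{3}$ ($I{\left(E \right)} = \left(E^{2} + \frac{1}{6} \cdot 2 E\right) + E = \left(E^{2} + \frac{E}{3}\right) + E = E^{2} + \frac{4 E}{3}$)
$40 \cdot 7 I{\left(b{\left(2 \right)} \right)} = 40 \cdot 7 \frac{\left(\frac{33}{4} + \frac{1}{4} \cdot 2\right) \left(4 + 3 \left(\frac{33}{4} + \frac{1}{4} \cdot 2\right)\right)}{3} = 280 \frac{\left(\frac{33}{4} + \frac{1}{2}\right) \left(4 + 3 \left(\frac{33}{4} + \frac{1}{2}\right)\right)}{3} = 280 \cdot \frac{1}{3} \cdot \frac{35}{4} \left(4 + 3 \cdot \frac{35}{4}\right) = 280 \cdot \frac{1}{3} \cdot \frac{35}{4} \left(4 + \frac{105}{4}\right) = 280 \cdot \frac{1}{3} \cdot \frac{35}{4} \cdot \frac{121}{4} = 280 \cdot \frac{4235}{48} = \frac{148225}{6}$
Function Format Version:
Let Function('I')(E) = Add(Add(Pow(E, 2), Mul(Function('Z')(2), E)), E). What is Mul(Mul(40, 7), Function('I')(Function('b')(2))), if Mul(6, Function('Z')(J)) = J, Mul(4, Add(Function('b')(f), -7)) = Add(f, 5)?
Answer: Rational(148225, 6) ≈ 24704.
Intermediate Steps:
Function('b')(f) = Add(Rational(33, 4), Mul(Rational(1, 4), f)) (Function('b')(f) = Add(7, Mul(Rational(1, 4), Add(f, 5))) = Add(7, Mul(Rational(1, 4), Add(5, f))) = Add(7, Add(Rational(5, 4), Mul(Rational(1, 4), f))) = Add(Rational(33, 4), Mul(Rational(1, 4), f)))
Function('Z')(J) = Mul(Rational(1, 6), J)
Function('I')(E) = Add(Pow(E, 2), Mul(Rational(4, 3), E)) (Function('I')(E) = Add(Add(Pow(E, 2), Mul(Mul(Rational(1, 6), 2), E)), E) = Add(Add(Pow(E, 2), Mul(Rational(1, 3), E)), E) = Add(Pow(E, 2), Mul(Rational(4, 3), E)))
Mul(Mul(40, 7), Function('I')(Function('b')(2))) = Mul(Mul(40, 7), Mul(Rational(1, 3), Add(Rational(33, 4), Mul(Rational(1, 4), 2)), Add(4, Mul(3, Add(Rational(33, 4), Mul(Rational(1, 4), 2)))))) = Mul(280, Mul(Rational(1, 3), Add(Rational(33, 4), Rational(1, 2)), Add(4, Mul(3, Add(Rational(33, 4), Rational(1, 2)))))) = Mul(280, Mul(Rational(1, 3), Rational(35, 4), Add(4, Mul(3, Rational(35, 4))))) = Mul(280, Mul(Rational(1, 3), Rational(35, 4), Add(4, Rational(105, 4)))) = Mul(280, Mul(Rational(1, 3), Rational(35, 4), Rational(121, 4))) = Mul(280, Rational(4235, 48)) = Rational(148225, 6)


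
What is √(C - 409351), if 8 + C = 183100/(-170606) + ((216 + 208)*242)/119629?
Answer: I*√42629096348099406845519433/10204712587 ≈ 639.81*I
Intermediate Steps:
C = -83836965422/10204712587 (C = -8 + (183100/(-170606) + ((216 + 208)*242)/119629) = -8 + (183100*(-1/170606) + (424*242)*(1/119629)) = -8 + (-91550/85303 + 102608*(1/119629)) = -8 + (-91550/85303 + 102608/119629) = -8 - 2199264726/10204712587 = -83836965422/10204712587 ≈ -8.2155)
√(C - 409351) = √(-83836965422/10204712587 - 409351) = √(-4177393139166459/10204712587) = I*√42629096348099406845519433/10204712587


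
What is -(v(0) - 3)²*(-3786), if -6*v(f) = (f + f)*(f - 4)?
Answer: 34074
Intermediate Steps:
v(f) = -f*(-4 + f)/3 (v(f) = -(f + f)*(f - 4)/6 = -2*f*(-4 + f)/6 = -f*(-4 + f)/3)
-(v(0) - 3)²*(-3786) = -((⅓)*0*(4 - 1*0) - 3)²*(-3786) = -((⅓)*0*(4 + 0) - 3)²*(-3786) = -((⅓)*0*4 - 3)²*(-3786) = -(0 - 3)²*(-3786) = -(-3)²*(-3786) = -9*(-3786) = -1*(-34074) = 34074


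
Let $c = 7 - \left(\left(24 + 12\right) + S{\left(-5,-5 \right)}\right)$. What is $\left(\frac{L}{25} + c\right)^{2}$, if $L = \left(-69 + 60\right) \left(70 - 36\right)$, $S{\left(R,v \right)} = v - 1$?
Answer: $\frac{776161}{625} \approx 1241.9$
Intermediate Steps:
$S{\left(R,v \right)} = -1 + v$
$L = -306$ ($L = \left(-9\right) 34 = -306$)
$c = -23$ ($c = 7 - \left(\left(24 + 12\right) - 6\right) = 7 - \left(36 - 6\right) = 7 - 30 = -23$)
$\left(\frac{L}{25} + c\right)^{2} = \left(- \frac{306}{25} - 23\right)^{2} = \left(- \frac{881}{25}\right)^{2} = \frac{776161}{625}$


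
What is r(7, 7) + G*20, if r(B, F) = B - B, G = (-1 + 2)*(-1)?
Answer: -20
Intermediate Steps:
G = -1 (G = 1*(-1) = -1)
r(B, F) = 0
r(7, 7) + G*20 = 0 - 1*20 = 0 - 20 = -20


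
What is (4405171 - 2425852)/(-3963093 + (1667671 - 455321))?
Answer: -1979319/2750743 ≈ -0.71956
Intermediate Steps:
(4405171 - 2425852)/(-3963093 + (1667671 - 455321)) = 1979319/(-3963093 + 1212350) = 1979319/(-2750743) = 1979319*(-1/2750743) = -1979319/2750743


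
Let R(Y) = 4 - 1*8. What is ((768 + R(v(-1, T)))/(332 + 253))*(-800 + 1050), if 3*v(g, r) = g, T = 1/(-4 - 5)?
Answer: 38200/117 ≈ 326.50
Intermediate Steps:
T = -⅑ (T = 1/(-9) = -⅑ ≈ -0.11111)
v(g, r) = g/3
R(Y) = -4 (R(Y) = 4 - 8 = -4)
((768 + R(v(-1, T)))/(332 + 253))*(-800 + 1050) = ((768 - 4)/(332 + 253))*(-800 + 1050) = (764/585)*250 = 38200/117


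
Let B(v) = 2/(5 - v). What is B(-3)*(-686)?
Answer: -343/2 ≈ -171.50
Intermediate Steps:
B(-3)*(-686) = -2/(-5 - 3)*(-686) = -2/(-8)*(-686) = -2*(-⅛)*(-686) = (¼)*(-686) = -343/2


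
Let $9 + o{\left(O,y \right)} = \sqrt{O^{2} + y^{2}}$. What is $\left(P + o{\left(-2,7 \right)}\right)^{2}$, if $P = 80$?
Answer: $\left(71 + \sqrt{53}\right)^{2} \approx 6127.8$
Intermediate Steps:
$o{\left(O,y \right)} = -9 + \sqrt{O^{2} + y^{2}}$
$\left(P + o{\left(-2,7 \right)}\right)^{2} = \left(80 - \left(9 - \sqrt{\left(-2\right)^{2} + 7^{2}}\right)\right)^{2} = \left(80 - \left(9 - \sqrt{4 + 49}\right)\right)^{2} = \left(80 - \left(9 - \sqrt{53}\right)\right)^{2} = \left(71 + \sqrt{53}\right)^{2}$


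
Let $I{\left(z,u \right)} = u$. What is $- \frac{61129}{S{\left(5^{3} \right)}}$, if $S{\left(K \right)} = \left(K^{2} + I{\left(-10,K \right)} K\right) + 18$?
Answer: $- \frac{61129}{31268} \approx -1.955$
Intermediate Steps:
$S{\left(K \right)} = 18 + 2 K^{2}$ ($S{\left(K \right)} = \left(K^{2} + K K\right) + 18 = \left(K^{2} + K^{2}\right) + 18 = 2 K^{2} + 18 = 18 + 2 K^{2}$)
$- \frac{61129}{S{\left(5^{3} \right)}} = - \frac{61129}{18 + 2 \left(5^{3}\right)^{2}} = - \frac{61129}{18 + 2 \cdot 125^{2}} = - \frac{61129}{18 + 2 \cdot 15625} = - \frac{61129}{18 + 31250} = - \frac{61129}{31268}$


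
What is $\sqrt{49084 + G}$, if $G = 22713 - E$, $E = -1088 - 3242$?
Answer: $\sqrt{76127} \approx 275.91$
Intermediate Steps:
$E = -4330$
$G = 27043$ ($G = 22713 - -4330 = 22713 + 4330 = 27043$)
$\sqrt{49084 + G} = \sqrt{49084 + 27043} = \sqrt{76127}$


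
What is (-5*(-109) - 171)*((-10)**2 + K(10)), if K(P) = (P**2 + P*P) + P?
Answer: 115940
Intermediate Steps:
K(P) = P + 2*P**2 (K(P) = (P**2 + P**2) + P = 2*P**2 + P = P + 2*P**2)
(-5*(-109) - 171)*((-10)**2 + K(10)) = (-5*(-109) - 171)*((-10)**2 + 10*(1 + 2*10)) = (545 - 171)*(100 + 10*(1 + 20)) = 374*(100 + 10*21) = 374*(100 + 210) = 374*310 = 115940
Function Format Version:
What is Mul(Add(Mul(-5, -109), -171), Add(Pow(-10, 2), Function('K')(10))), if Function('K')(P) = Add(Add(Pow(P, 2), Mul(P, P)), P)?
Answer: 115940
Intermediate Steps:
Function('K')(P) = Add(P, Mul(2, Pow(P, 2))) (Function('K')(P) = Add(Add(Pow(P, 2), Pow(P, 2)), P) = Add(Mul(2, Pow(P, 2)), P) = Add(P, Mul(2, Pow(P, 2))))
Mul(Add(Mul(-5, -109), -171), Add(Pow(-10, 2), Function('K')(10))) = Mul(Add(Mul(-5, -109), -171), Add(Pow(-10, 2), Mul(10, Add(1, Mul(2, 10))))) = Mul(Add(545, -171), Add(100, Mul(10, Add(1, 20)))) = Mul(374, Add(100, Mul(10, 21))) = Mul(374, Add(100, 210)) = Mul(374, 310) = 115940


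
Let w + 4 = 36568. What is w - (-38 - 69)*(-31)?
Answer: 33247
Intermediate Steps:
w = 36564 (w = -4 + 36568 = 36564)
w - (-38 - 69)*(-31) = 36564 - (-38 - 69)*(-31) = 36564 - (-107)*(-31) = 36564 - 1*3317 = 36564 - 3317 = 33247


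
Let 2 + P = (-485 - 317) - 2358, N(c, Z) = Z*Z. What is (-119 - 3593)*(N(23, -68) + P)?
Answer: -5426944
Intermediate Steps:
N(c, Z) = Z**2
P = -3162 (P = -2 + ((-485 - 317) - 2358) = -2 + (-802 - 2358) = -2 - 3160 = -3162)
(-119 - 3593)*(N(23, -68) + P) = (-119 - 3593)*((-68)**2 - 3162) = -3712*(4624 - 3162) = -3712*1462 = -5426944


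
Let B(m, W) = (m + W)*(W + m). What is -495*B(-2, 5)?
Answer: -4455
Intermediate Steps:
B(m, W) = (W + m)**2 (B(m, W) = (W + m)*(W + m) = (W + m)**2)
-495*B(-2, 5) = -495*(5 - 2)**2 = -495*3**2 = -495*9 = -4455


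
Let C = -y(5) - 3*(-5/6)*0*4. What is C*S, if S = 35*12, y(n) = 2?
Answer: -840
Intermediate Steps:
C = -2 (C = -1*2 - 3*(-5/6)*0*4 = -2 - 3*(-5*⅙)*0*4 = -2 - (-5)*0/2*4 = -2 - 3*0*4 = -2 + 0*4 = -2 + 0 = -2)
S = 420
C*S = -2*420 = -840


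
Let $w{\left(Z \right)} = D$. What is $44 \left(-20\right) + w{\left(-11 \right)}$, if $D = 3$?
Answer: $-877$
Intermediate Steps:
$w{\left(Z \right)} = 3$
$44 \left(-20\right) + w{\left(-11 \right)} = 44 \left(-20\right) + 3 = -880 + 3 = -877$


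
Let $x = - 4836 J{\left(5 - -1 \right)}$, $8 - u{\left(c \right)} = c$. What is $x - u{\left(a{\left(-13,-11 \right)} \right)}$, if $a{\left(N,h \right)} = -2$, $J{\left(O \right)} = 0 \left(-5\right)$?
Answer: $-10$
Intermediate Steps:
$J{\left(O \right)} = 0$
$u{\left(c \right)} = 8 - c$
$x = 0$ ($x = \left(-4836\right) 0 = 0$)
$x - u{\left(a{\left(-13,-11 \right)} \right)} = 0 - \left(8 - -2\right) = 0 - \left(8 + 2\right) = 0 - 10 = -10$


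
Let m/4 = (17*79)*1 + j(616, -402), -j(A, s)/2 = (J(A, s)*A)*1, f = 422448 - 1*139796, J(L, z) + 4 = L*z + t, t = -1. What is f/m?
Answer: 70663/305090127 ≈ 0.00023161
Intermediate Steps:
J(L, z) = -5 + L*z (J(L, z) = -4 + (L*z - 1) = -4 + (-1 + L*z) = -5 + L*z)
f = 282652 (f = 422448 - 139796 = 282652)
j(A, s) = -2*A*(-5 + A*s) (j(A, s) = -2*(-5 + A*s)*A = -2*A*(-5 + A*s))
m = 1220360508 (m = 4*((17*79)*1 + 2*616*(5 - 1*616*(-402))) = 4*(1343*1 + 2*616*(5 + 247632)) = 4*(1343 + 2*616*247637) = 4*(1343 + 305088784) = 4*305090127 = 1220360508)
f/m = 282652/1220360508 = 282652*(1/1220360508) = 70663/305090127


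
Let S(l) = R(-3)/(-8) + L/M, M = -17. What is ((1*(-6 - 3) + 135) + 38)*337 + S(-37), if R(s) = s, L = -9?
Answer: 7516571/136 ≈ 55269.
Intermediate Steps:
S(l) = 123/136 (S(l) = -3/(-8) - 9/(-17) = -3*(-⅛) - 9*(-1/17) = 3/8 + 9/17 = 123/136)
((1*(-6 - 3) + 135) + 38)*337 + S(-37) = ((1*(-6 - 3) + 135) + 38)*337 + 123/136 = ((1*(-9) + 135) + 38)*337 + 123/136 = ((-9 + 135) + 38)*337 + 123/136 = (126 + 38)*337 + 123/136 = 164*337 + 123/136 = 55268 + 123/136 = 7516571/136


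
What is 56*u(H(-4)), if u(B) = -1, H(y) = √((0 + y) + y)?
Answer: -56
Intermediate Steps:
H(y) = √2*√y (H(y) = √(y + y) = √(2*y) = √2*√y)
56*u(H(-4)) = 56*(-1) = -56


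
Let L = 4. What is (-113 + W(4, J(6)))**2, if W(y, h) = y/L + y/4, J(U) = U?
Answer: 12321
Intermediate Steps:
W(y, h) = y/2 (W(y, h) = y/4 + y/4 = y/2)
(-113 + W(4, J(6)))**2 = (-113 + (1/2)*4)**2 = (-113 + 2)**2 = (-111)**2 = 12321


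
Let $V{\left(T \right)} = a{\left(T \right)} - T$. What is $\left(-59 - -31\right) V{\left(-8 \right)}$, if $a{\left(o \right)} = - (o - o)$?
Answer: $-224$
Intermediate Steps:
$a{\left(o \right)} = 0$ ($a{\left(o \right)} = \left(-1\right) 0 = 0$)
$V{\left(T \right)} = - T$ ($V{\left(T \right)} = 0 - T = - T$)
$\left(-59 - -31\right) V{\left(-8 \right)} = \left(-59 - -31\right) \left(\left(-1\right) \left(-8\right)\right) = \left(-59 + \left(-5 + 36\right)\right) 8 = \left(-59 + 31\right) 8 = \left(-28\right) 8 = -224$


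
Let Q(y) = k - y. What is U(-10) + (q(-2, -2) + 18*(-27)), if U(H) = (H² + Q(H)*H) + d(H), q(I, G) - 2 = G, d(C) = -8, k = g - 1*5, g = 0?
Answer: -444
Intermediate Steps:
k = -5 (k = 0 - 1*5 = 0 - 5 = -5)
q(I, G) = 2 + G
Q(y) = -5 - y
U(H) = -8 + H² + H*(-5 - H) (U(H) = (H² + (-5 - H)*H) - 8 = (H² + H*(-5 - H)) - 8 = -8 + H² + H*(-5 - H))
U(-10) + (q(-2, -2) + 18*(-27)) = (-8 - 5*(-10)) + ((2 - 2) + 18*(-27)) = (-8 + 50) + (0 - 486) = 42 - 486 = -444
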